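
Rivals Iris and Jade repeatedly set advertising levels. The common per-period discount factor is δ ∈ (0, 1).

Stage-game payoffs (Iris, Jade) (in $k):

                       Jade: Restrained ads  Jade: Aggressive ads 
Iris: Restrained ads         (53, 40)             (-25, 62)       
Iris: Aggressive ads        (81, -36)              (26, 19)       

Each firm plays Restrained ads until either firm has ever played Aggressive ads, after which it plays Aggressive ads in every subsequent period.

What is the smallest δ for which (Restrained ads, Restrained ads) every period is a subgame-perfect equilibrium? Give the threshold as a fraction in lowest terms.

22/43

Iris: cooperation gives 53 each period; deviation gives 81 once then 26 forever.
  53/(1−δ) ≥ 81 + 26δ/(1−δ) ⇒ δ ≥ 28/55.
Jade: cooperation gives 40 each period; deviation gives 62 once then 19 forever.
  δ ≥ 22/43.
Both must hold, so the binding constraint is Jade's: δ ≥ 22/43.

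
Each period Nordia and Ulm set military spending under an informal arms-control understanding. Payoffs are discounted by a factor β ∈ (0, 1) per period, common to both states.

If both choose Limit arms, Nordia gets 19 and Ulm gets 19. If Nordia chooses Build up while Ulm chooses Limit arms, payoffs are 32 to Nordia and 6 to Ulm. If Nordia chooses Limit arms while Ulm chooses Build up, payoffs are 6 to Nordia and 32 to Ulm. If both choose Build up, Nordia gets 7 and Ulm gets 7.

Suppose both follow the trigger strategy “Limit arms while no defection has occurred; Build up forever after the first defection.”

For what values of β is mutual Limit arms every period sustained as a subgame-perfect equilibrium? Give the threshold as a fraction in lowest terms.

One-period gain from deviating is 32 − 19 = 13. The loss is 19 − 7 = 12 in every subsequent period, with present value 12·β/(1−β).
Deviation is unprofitable when 12·β/(1−β) ≥ 13, i.e. β/(1−β) ≥ 13/12.
Equivalently β ≥ 13/(13+12) = 13/25.

13/25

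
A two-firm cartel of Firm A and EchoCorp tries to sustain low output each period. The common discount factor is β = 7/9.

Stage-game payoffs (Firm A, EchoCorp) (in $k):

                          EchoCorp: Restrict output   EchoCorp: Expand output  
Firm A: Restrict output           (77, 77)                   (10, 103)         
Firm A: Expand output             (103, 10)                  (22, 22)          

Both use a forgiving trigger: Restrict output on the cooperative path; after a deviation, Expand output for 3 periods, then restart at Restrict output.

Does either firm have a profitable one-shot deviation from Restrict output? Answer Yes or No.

No

A one-shot deviation gives 103 now, then 22 for 3 periods, then back to 77.
Gain from deviating: (103−77) today; loss: (77−22) in each of the next 3 periods.
No-deviation condition: (77−22)(β+…+β^3) ≥ 103−77, i.e. β+…+β^3 ≥ 26/55.
At β = 7/9: β+…+β^3 = 1.8532 ≥ 0.4727.
So cooperation is sustainable.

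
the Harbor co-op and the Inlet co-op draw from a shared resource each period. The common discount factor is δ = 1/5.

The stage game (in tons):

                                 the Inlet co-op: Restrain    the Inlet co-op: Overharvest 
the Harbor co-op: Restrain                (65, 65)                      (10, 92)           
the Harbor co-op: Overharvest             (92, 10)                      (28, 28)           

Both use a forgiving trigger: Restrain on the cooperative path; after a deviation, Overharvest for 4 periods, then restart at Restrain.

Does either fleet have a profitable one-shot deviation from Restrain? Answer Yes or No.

Comparing payoff streams over the 5 periods until play realigns: cooperate → 65(1+δ+…+δ^4); deviate → 92 + 28(δ+…+δ^4).
Cooperation is sustained iff (65−28)(δ+…+δ^4) ≥ 92−65.
δ+…+δ^4 = 1/5·(1−(1/5)^4)/(1−1/5) = 0.2496, and (92−65)/(65−28) = 0.7297.
0.2496 < 0.7297, so cooperation is not sustainable.

Yes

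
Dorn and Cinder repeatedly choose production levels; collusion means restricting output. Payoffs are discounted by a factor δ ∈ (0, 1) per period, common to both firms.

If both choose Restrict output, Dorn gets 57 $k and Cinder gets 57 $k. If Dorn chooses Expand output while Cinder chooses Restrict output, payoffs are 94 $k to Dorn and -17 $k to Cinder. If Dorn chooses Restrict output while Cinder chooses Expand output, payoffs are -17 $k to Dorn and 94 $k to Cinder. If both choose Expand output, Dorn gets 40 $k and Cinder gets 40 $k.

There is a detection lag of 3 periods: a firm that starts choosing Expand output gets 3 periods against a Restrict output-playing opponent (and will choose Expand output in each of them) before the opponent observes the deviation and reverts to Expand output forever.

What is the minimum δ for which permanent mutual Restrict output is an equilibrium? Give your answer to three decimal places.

0.882

Deviating for the 3 undetected periods gains 94−57 = 37 per period over cooperation, then loses 57−40 = 17 per period forever once punishment starts.
Gain: 37(1 + δ + … + δ^2); loss: 17·δ^3/(1−δ).
No profitable deviation ⇔ 37(1−δ^3) ≤ 17·δ^3, i.e. δ^3 ≥ 37/(37+17) = 37/54.
Hence δ ≥ (37/54)^(1/3) ≈ 0.882.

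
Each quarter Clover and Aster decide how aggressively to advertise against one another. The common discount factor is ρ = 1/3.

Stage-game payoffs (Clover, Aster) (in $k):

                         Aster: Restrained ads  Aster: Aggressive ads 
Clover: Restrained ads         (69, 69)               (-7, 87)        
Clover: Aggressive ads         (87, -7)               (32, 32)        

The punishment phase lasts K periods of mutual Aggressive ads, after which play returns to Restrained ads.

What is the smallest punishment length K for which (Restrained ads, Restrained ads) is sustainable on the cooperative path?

4

IC: ρ(1−ρ^K)/(1−ρ) ≥ (87−69)/(69−32) = 18/37.
With ρ = 1/3: need 1 − ρ^K ≥ 18/37·(1−1/3)/(1/3), i.e. ρ^K ≤ 0.0270.
Since (1/3)^3 = 0.0370 and (1/3)^4 = 0.0123, the smallest such K is 4.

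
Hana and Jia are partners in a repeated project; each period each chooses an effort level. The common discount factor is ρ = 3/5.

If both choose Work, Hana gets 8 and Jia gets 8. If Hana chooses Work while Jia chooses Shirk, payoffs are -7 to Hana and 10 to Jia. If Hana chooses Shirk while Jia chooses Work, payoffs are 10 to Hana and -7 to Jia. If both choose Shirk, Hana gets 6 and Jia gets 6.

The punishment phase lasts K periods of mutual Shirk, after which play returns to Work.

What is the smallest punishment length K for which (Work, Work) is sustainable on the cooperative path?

3

IC: ρ(1−ρ^K)/(1−ρ) ≥ (10−8)/(8−6) = 1.
With ρ = 3/5: need 1 − ρ^K ≥ 1·(1−3/5)/(3/5), i.e. ρ^K ≤ 0.3333.
Since (3/5)^2 = 0.3600 and (3/5)^3 = 0.2160, the smallest such K is 3.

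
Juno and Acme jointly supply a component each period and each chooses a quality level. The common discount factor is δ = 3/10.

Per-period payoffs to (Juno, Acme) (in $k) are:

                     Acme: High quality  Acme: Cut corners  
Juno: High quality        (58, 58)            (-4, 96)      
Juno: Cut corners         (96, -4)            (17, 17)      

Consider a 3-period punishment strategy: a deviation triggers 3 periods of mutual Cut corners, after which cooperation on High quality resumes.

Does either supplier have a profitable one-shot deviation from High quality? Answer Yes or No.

A one-shot deviation gives 96 now, then 17 for 3 periods, then back to 58.
Gain from deviating: (96−58) today; loss: (58−17) in each of the next 3 periods.
No-deviation condition: (58−17)(δ+…+δ^3) ≥ 96−58, i.e. δ+…+δ^3 ≥ 38/41.
At δ = 3/10: δ+…+δ^3 = 0.4170 < 0.9268.
So cooperation is not sustainable.

Yes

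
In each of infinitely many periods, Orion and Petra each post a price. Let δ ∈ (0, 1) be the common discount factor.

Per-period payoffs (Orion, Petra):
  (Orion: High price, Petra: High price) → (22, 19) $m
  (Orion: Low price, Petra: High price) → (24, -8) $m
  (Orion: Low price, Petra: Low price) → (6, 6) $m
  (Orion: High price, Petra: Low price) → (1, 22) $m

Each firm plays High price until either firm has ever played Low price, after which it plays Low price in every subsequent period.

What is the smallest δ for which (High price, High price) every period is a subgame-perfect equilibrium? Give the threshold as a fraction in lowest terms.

Orion: cooperation gives 22 each period; deviation gives 24 once then 6 forever.
  22/(1−δ) ≥ 24 + 6δ/(1−δ) ⇒ δ ≥ 2/18 = 1/9.
Petra: cooperation gives 19 each period; deviation gives 22 once then 6 forever.
  δ ≥ 3/16.
Both must hold, so the binding constraint is Petra's: δ ≥ 3/16.

3/16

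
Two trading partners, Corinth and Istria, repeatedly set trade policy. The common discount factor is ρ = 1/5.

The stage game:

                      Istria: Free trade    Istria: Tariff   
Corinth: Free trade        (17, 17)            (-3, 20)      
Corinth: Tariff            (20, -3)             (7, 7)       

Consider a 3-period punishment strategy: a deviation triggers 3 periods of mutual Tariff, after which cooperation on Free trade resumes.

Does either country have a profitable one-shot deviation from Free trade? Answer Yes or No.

IC: ρ+…+ρ^3 ≥ (20−17)/(17−7) = 3/10.
At ρ = 1/5: partial sum = 0.2480 < 0.3000. Cooperation not sustainable.

Yes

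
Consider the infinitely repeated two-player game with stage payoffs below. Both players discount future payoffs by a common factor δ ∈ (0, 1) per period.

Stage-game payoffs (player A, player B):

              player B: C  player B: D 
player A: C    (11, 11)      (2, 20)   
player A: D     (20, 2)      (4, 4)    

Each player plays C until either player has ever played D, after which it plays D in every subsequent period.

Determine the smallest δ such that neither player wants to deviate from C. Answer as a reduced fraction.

9/16

One-period gain from deviating is 20 − 11 = 9. The loss is 11 − 4 = 7 in every subsequent period, with present value 7·δ/(1−δ).
Deviation is unprofitable when 7·δ/(1−δ) ≥ 9, i.e. δ/(1−δ) ≥ 9/7.
Equivalently δ ≥ 9/(9+7) = 9/16.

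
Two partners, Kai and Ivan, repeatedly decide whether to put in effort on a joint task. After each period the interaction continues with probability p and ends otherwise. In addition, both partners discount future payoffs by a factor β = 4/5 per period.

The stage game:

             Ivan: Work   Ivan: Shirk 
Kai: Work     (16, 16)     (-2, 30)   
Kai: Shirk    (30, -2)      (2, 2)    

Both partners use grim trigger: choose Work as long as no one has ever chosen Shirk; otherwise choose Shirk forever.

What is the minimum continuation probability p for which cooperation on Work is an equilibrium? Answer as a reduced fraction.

5/8

Expected continuation weight on next period's payoff is β·p = 4/5·p, which plays the role of the discount factor.
Cooperation requires 4/5·p ≥ (30−16)/(30−2) = 1/2, hence p ≥ 5/8.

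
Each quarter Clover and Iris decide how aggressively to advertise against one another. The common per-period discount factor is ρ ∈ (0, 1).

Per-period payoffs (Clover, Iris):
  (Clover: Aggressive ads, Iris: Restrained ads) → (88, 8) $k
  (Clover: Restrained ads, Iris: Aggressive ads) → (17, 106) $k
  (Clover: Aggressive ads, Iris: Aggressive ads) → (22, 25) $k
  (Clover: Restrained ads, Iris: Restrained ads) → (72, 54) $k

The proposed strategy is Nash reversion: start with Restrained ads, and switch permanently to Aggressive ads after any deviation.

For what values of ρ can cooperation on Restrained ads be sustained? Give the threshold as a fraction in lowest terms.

52/81

Clover: cooperation gives 72 each period; deviation gives 88 once then 22 forever.
  72/(1−ρ) ≥ 88 + 22ρ/(1−ρ) ⇒ ρ ≥ 16/66 = 8/33.
Iris: cooperation gives 54 each period; deviation gives 106 once then 25 forever.
  ρ ≥ 52/81.
Both must hold, so the binding constraint is Iris's: ρ ≥ 52/81.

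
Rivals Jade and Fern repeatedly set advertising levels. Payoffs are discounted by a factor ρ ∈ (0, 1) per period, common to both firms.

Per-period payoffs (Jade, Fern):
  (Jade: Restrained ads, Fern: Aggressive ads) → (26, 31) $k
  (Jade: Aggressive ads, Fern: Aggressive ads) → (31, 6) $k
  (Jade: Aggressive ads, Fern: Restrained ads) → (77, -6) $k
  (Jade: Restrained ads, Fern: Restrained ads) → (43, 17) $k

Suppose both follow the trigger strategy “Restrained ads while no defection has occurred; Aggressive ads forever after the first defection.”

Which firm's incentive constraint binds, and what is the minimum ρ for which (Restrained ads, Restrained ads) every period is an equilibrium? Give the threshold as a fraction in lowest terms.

Jade; ρ ≥ 17/23

Jade: cooperation gives 43 each period; deviation gives 77 once then 31 forever.
  43/(1−ρ) ≥ 77 + 31ρ/(1−ρ) ⇒ ρ ≥ 34/46 = 17/23.
Fern: cooperation gives 17 each period; deviation gives 31 once then 6 forever.
  ρ ≥ 14/25.
Both must hold, so the binding constraint is Jade's: ρ ≥ 17/23.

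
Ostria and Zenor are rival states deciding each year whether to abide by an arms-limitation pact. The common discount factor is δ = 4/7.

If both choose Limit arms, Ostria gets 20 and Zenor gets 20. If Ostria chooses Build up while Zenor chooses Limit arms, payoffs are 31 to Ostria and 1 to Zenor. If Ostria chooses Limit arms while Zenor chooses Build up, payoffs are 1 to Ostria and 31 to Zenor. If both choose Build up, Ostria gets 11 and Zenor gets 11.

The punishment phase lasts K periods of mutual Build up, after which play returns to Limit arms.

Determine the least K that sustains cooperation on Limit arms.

5

Need Σ_{k=1}^{K} δ^k ≥ (31−20)/(20−11) = 1.2222 at δ = 4/7.
At K = 4 the sum is 1.1912 < 1.2222; at K = 5 it is 1.2521 ≥ 1.2222.
So the minimum punishment length is K = 5.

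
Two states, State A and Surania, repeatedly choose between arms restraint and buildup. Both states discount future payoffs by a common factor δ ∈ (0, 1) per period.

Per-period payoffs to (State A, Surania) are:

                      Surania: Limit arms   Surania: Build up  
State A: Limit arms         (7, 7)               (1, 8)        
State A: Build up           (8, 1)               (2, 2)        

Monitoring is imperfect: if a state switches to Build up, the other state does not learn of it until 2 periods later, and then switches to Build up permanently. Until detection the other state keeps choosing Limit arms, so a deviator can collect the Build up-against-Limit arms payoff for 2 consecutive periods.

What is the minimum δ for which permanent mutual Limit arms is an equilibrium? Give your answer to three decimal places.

0.408

A deviator earns 8 for 2 periods, then 2 forever; cooperating earns 7 forever. Multiplying the IC by (1−δ):
7 ≥ 8(1−δ^2) + 2δ^2, so 6·δ^2 ≥ 1 and δ^2 ≥ 1/6.
δ ≥ (1/6)^(1/2) ≈ 0.408.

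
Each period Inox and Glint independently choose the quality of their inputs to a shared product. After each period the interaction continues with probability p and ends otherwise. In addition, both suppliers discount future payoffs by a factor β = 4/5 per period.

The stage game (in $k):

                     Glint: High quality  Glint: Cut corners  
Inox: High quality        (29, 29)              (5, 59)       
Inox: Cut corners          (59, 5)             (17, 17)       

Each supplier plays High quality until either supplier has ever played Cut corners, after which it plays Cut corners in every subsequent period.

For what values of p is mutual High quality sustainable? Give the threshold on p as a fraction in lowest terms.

With continuation probability p and discount β, the effective per-period discount factor is βp.
Grim-trigger IC: βp ≥ (59−29)/(59−17) = 5/7.
So p ≥ (5/7)/(4/5) = 25/28.

25/28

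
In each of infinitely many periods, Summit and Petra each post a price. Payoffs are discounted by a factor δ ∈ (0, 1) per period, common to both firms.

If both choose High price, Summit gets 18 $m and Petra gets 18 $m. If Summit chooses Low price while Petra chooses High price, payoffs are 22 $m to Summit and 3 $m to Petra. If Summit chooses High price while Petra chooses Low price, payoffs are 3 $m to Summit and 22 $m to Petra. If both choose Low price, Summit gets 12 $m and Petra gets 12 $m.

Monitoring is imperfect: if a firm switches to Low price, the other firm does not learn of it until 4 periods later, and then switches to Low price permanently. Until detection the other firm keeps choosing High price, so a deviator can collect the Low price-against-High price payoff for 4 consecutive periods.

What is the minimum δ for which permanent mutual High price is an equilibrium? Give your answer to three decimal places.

0.795

Deviating for the 4 undetected periods gains 22−18 = 4 per period over cooperation, then loses 18−12 = 6 per period forever once punishment starts.
Gain: 4(1 + δ + … + δ^3); loss: 6·δ^4/(1−δ).
No profitable deviation ⇔ 4(1−δ^4) ≤ 6·δ^4, i.e. δ^4 ≥ 4/(4+6) = 2/5.
Hence δ ≥ (2/5)^(1/4) ≈ 0.795.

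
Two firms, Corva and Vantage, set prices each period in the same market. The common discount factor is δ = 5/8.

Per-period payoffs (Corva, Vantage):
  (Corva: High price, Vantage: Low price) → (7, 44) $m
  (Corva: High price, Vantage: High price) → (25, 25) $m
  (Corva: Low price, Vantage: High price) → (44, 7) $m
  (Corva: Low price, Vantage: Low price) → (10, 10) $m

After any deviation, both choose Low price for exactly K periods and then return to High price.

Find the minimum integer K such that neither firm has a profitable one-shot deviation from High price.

4

No profitable deviation requires (25−10)(δ+…+δ^K) ≥ 44−25, i.e. δ+…+δ^K ≥ 19/15 ≈ 1.2667.
With δ = 5/8, the partial sums are K=1: 0.6250, K=2: 1.0156, K=3: 1.2598, K=4: 1.4124.
K = 4 is the first length at which the sum reaches 1.2667.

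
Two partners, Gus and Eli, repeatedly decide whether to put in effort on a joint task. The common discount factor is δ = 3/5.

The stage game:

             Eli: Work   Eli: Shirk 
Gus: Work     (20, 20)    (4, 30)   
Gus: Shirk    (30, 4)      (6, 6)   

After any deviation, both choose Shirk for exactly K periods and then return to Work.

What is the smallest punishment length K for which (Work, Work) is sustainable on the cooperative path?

IC: δ(1−δ^K)/(1−δ) ≥ (30−20)/(20−6) = 5/7.
With δ = 3/5: need 1 − δ^K ≥ 5/7·(1−3/5)/(3/5), i.e. δ^K ≤ 0.5238.
Since (3/5)^1 = 0.6000 and (3/5)^2 = 0.3600, the smallest such K is 2.

2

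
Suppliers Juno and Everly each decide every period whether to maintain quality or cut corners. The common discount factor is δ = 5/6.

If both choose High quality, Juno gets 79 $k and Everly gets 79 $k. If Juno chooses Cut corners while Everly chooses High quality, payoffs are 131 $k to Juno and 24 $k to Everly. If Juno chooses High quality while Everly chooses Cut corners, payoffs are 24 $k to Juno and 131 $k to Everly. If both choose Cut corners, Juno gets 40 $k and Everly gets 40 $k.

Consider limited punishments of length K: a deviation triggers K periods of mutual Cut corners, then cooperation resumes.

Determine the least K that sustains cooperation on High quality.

Need Σ_{k=1}^{K} δ^k ≥ (131−79)/(79−40) = 1.3333 at δ = 5/6.
At K = 1 the sum is 0.8333 < 1.3333; at K = 2 it is 1.5278 ≥ 1.3333.
So the minimum punishment length is K = 2.

2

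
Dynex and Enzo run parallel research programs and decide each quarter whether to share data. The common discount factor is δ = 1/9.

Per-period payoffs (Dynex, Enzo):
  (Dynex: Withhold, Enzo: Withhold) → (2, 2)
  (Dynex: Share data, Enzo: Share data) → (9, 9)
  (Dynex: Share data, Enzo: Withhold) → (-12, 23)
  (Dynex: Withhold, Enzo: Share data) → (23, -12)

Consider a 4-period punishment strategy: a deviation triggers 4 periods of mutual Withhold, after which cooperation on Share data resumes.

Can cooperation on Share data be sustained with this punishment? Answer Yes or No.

No

Comparing payoff streams over the 5 periods until play realigns: cooperate → 9(1+δ+…+δ^4); deviate → 23 + 2(δ+…+δ^4).
Cooperation is sustained iff (9−2)(δ+…+δ^4) ≥ 23−9.
δ+…+δ^4 = 1/9·(1−(1/9)^4)/(1−1/9) = 0.1250, and (23−9)/(9−2) = 2.0000.
0.1250 < 2.0000, so cooperation is not sustainable.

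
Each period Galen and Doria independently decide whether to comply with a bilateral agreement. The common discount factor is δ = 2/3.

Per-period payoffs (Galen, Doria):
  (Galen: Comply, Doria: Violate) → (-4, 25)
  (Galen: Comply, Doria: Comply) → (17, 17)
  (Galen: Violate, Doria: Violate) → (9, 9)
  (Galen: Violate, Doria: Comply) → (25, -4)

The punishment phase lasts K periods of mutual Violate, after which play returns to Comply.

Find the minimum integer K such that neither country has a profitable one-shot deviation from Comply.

2

No profitable deviation requires (17−9)(δ+…+δ^K) ≥ 25−17, i.e. δ+…+δ^K ≥ 1 ≈ 1.0000.
With δ = 2/3, the partial sums are K=1: 0.6667, K=2: 1.1111.
K = 2 is the first length at which the sum reaches 1.0000.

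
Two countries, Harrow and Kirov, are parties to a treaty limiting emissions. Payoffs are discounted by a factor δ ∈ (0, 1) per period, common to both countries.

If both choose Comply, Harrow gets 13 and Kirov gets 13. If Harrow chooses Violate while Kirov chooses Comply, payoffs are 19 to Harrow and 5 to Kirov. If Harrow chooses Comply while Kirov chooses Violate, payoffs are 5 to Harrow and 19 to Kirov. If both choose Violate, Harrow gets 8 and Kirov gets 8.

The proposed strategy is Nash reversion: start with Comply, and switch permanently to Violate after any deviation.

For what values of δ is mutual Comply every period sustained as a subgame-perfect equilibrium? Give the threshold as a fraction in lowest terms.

6/11

13/(1−δ) ≥ 19 + 8δ/(1−δ)
13 ≥ 19 − 11δ
δ ≥ 6/11.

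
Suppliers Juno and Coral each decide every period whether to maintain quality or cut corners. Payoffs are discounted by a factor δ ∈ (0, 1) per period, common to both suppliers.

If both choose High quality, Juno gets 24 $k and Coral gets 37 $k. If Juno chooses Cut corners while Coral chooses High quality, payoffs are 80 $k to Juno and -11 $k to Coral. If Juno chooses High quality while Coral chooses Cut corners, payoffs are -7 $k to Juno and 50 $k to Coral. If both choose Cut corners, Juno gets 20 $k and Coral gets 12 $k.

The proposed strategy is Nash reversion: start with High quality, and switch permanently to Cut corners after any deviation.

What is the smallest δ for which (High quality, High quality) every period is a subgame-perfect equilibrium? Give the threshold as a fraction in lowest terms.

14/15

For Juno: deviation gain 80−24 = 56, per-period punishment loss 24−20 = 4. IC gives δ ≥ 56/60 = 14/15.
For Coral: gain 13, loss 25 per period, so δ ≥ 13/38.
The tighter constraint is Juno's, so cooperation needs δ ≥ 14/15.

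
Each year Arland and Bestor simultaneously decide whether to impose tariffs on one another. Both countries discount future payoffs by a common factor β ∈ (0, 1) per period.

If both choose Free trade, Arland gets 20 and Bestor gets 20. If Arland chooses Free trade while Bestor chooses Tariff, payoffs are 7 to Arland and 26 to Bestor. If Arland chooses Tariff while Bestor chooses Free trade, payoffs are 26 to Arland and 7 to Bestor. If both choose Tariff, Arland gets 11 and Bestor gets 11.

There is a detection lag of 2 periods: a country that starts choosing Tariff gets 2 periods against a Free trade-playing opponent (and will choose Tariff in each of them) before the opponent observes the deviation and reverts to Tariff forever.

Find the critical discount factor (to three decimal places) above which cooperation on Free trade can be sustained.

Deviating for the 2 undetected periods gains 26−20 = 6 per period over cooperation, then loses 20−11 = 9 per period forever once punishment starts.
Gain: 6(1 + β + … + β^1); loss: 9·β^2/(1−β).
No profitable deviation ⇔ 6(1−β^2) ≤ 9·β^2, i.e. β^2 ≥ 6/(6+9) = 2/5.
Hence β ≥ (2/5)^(1/2) ≈ 0.632.

0.632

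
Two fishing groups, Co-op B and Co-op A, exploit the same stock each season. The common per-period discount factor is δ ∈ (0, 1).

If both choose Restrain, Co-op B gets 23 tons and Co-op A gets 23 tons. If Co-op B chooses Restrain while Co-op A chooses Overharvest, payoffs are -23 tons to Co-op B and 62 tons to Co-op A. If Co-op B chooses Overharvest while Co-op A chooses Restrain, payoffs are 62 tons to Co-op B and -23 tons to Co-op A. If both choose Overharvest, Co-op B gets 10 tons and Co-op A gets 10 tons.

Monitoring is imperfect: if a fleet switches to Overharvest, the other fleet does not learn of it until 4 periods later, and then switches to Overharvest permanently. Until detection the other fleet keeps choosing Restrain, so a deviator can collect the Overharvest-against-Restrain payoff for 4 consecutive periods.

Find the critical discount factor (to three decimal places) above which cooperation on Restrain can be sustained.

A deviator earns 62 for 4 periods, then 10 forever; cooperating earns 23 forever. Multiplying the IC by (1−δ):
23 ≥ 62(1−δ^4) + 10δ^4, so 52·δ^4 ≥ 39 and δ^4 ≥ 3/4.
δ ≥ (3/4)^(1/4) ≈ 0.931.

0.931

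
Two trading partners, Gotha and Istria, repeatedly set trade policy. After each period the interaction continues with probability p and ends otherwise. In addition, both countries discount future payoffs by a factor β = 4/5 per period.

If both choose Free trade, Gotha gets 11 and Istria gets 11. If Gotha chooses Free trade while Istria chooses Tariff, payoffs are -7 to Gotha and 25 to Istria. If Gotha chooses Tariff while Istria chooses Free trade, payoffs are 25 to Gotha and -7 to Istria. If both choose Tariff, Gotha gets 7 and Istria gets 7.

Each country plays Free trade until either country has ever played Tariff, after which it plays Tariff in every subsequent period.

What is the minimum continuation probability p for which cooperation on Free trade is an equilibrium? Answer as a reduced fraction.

35/36

With continuation probability p and discount β, the effective per-period discount factor is βp.
Grim-trigger IC: βp ≥ (25−11)/(25−7) = 7/9.
So p ≥ (7/9)/(4/5) = 35/36.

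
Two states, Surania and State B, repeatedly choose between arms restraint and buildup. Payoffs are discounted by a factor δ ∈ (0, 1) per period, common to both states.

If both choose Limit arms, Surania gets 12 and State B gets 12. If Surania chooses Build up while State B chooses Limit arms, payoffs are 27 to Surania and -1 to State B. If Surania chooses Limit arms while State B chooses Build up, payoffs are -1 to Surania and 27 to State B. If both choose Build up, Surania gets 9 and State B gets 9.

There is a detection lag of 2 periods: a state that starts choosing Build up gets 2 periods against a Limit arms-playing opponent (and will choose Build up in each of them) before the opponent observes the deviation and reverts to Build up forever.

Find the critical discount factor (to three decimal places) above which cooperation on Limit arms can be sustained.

0.913

A deviator earns 27 for 2 periods, then 9 forever; cooperating earns 12 forever. Multiplying the IC by (1−δ):
12 ≥ 27(1−δ^2) + 9δ^2, so 18·δ^2 ≥ 15 and δ^2 ≥ 5/6.
δ ≥ (5/6)^(1/2) ≈ 0.913.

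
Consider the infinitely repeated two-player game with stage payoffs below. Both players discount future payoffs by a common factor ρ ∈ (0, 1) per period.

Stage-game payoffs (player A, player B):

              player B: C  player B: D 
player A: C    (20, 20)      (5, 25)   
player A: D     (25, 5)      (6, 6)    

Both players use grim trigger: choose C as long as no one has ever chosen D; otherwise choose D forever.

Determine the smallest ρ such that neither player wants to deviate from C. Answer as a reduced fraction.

Under grim trigger the critical discount factor is (T−C)/(T−P) with T = 25, C = 20, P = 6.
ρ* = (25−20)/(25−6) = 5/19.

5/19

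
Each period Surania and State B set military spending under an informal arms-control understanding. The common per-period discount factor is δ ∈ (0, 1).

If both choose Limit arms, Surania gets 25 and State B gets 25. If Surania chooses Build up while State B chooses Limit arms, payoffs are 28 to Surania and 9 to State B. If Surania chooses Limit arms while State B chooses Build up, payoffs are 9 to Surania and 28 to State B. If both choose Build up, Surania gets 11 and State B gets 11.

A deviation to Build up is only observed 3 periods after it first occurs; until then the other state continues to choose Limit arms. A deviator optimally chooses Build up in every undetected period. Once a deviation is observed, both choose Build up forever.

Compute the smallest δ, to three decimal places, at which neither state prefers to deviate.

A deviator earns 28 for 3 periods, then 11 forever; cooperating earns 25 forever. Multiplying the IC by (1−δ):
25 ≥ 28(1−δ^3) + 11δ^3, so 17·δ^3 ≥ 3 and δ^3 ≥ 3/17.
δ ≥ (3/17)^(1/3) ≈ 0.561.

0.561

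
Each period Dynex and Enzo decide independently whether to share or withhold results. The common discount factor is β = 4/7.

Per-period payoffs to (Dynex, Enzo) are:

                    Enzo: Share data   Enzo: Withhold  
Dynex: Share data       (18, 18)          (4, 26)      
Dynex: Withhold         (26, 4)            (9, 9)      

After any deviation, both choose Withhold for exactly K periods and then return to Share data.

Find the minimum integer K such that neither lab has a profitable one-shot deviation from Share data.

No profitable deviation requires (18−9)(β+…+β^K) ≥ 26−18, i.e. β+…+β^K ≥ 8/9 ≈ 0.8889.
With β = 4/7, the partial sums are K=1: 0.5714, K=2: 0.8980.
K = 2 is the first length at which the sum reaches 0.8889.

2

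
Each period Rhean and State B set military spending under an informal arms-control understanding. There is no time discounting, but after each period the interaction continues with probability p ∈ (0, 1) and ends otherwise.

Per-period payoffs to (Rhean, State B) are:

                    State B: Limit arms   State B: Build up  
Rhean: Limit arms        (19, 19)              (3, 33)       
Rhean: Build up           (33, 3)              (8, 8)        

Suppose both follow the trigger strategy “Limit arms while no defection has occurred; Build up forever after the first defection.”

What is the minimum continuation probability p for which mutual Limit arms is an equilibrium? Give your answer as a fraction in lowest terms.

14/25

With no time discounting, the continuation probability p plays the role of the discount factor.
Grim-trigger IC: 19/(1−p) ≥ 33 + 8p/(1−p) ⇒ p ≥ (33−19)/(33−8) = 14/25.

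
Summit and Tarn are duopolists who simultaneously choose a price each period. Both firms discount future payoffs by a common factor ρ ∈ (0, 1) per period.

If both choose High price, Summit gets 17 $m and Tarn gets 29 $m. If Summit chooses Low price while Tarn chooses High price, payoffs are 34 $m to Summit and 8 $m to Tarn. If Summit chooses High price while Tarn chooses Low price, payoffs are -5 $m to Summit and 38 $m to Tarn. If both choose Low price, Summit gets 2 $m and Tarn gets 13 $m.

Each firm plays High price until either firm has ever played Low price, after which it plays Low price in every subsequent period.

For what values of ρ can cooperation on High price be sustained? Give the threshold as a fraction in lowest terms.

Summit's threshold: (34−17)/(34−2) = 17/32.
Tarn's threshold: (38−29)/(38−13) = 9/25.
17/32 > 9/25, so Summit binds and ρ* = 17/32.

17/32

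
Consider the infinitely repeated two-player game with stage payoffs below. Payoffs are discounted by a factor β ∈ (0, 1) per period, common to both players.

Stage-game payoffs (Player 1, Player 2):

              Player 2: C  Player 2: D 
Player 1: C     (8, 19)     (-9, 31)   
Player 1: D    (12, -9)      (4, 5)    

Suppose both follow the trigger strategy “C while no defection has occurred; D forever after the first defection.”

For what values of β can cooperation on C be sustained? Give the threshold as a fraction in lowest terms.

1/2

Player 1: cooperation gives 8 each period; deviation gives 12 once then 4 forever.
  8/(1−β) ≥ 12 + 4β/(1−β) ⇒ β ≥ 4/8 = 1/2.
Player 2: cooperation gives 19 each period; deviation gives 31 once then 5 forever.
  β ≥ 12/26 = 6/13.
Both must hold, so the binding constraint is Player 1's: β ≥ 1/2.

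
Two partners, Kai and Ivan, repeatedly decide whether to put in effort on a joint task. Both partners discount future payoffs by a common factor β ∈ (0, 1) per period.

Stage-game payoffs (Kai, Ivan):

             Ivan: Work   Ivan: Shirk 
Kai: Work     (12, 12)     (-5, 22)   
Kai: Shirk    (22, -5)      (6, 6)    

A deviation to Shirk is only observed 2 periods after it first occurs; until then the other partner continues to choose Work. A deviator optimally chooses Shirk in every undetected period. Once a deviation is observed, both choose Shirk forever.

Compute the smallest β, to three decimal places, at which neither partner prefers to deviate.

0.791

Deviating for the 2 undetected periods gains 22−12 = 10 per period over cooperation, then loses 12−6 = 6 per period forever once punishment starts.
Gain: 10(1 + β + … + β^1); loss: 6·β^2/(1−β).
No profitable deviation ⇔ 10(1−β^2) ≤ 6·β^2, i.e. β^2 ≥ 10/(10+6) = 5/8.
Hence β ≥ (5/8)^(1/2) ≈ 0.791.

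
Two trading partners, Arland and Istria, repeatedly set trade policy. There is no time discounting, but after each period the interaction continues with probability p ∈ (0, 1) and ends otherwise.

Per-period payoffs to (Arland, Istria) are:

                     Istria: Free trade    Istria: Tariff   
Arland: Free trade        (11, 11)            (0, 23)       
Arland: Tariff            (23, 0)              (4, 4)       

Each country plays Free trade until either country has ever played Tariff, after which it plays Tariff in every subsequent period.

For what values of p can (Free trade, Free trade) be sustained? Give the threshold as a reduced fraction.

12/19

With no time discounting, the continuation probability p plays the role of the discount factor.
Grim-trigger IC: 11/(1−p) ≥ 23 + 4p/(1−p) ⇒ p ≥ (23−11)/(23−4) = 12/19.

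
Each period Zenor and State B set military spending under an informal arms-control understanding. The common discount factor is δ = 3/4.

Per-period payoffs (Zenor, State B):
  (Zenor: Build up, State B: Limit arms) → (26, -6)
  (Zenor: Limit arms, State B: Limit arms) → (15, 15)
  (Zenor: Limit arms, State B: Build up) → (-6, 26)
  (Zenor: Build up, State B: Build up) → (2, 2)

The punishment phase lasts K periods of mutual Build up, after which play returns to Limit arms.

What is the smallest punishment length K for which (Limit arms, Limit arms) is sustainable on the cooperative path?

IC: δ(1−δ^K)/(1−δ) ≥ (26−15)/(15−2) = 11/13.
With δ = 3/4: need 1 − δ^K ≥ 11/13·(1−3/4)/(3/4), i.e. δ^K ≤ 0.7179.
Since (3/4)^1 = 0.7500 and (3/4)^2 = 0.5625, the smallest such K is 2.

2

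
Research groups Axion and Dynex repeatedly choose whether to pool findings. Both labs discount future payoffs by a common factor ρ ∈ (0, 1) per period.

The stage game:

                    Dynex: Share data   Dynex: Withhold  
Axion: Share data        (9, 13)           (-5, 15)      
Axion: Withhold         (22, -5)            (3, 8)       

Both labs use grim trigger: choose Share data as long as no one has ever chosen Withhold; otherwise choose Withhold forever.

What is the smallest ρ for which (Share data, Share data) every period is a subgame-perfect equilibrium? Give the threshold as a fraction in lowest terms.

Axion: cooperation gives 9 each period; deviation gives 22 once then 3 forever.
  9/(1−ρ) ≥ 22 + 3ρ/(1−ρ) ⇒ ρ ≥ 13/19.
Dynex: cooperation gives 13 each period; deviation gives 15 once then 8 forever.
  ρ ≥ 2/7.
Both must hold, so the binding constraint is Axion's: ρ ≥ 13/19.

13/19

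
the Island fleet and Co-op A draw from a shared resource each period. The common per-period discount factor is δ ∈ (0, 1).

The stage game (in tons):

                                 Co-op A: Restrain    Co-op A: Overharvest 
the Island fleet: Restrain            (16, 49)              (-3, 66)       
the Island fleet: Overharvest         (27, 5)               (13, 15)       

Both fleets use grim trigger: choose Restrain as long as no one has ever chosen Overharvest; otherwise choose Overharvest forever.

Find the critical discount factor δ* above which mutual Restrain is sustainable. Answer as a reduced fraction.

11/14

For the Island fleet: deviation gain 27−16 = 11, per-period punishment loss 16−13 = 3. IC gives δ ≥ 11/14.
For Co-op A: gain 17, loss 34 per period, so δ ≥ 17/51 = 1/3.
The tighter constraint is the Island fleet's, so cooperation needs δ ≥ 11/14.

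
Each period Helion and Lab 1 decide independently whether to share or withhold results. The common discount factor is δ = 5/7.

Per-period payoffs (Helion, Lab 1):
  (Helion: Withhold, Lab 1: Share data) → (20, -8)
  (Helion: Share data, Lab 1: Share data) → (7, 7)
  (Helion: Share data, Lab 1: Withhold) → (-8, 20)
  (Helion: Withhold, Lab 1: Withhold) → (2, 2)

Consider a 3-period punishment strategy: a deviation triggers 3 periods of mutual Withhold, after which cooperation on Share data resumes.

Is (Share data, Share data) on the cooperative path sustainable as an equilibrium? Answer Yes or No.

No

Comparing payoff streams over the 4 periods until play realigns: cooperate → 7(1+δ+…+δ^3); deviate → 20 + 2(δ+…+δ^3).
Cooperation is sustained iff (7−2)(δ+…+δ^3) ≥ 20−7.
δ+…+δ^3 = 5/7·(1−(5/7)^3)/(1−5/7) = 1.5889, and (20−7)/(7−2) = 2.6000.
1.5889 < 2.6000, so cooperation is not sustainable.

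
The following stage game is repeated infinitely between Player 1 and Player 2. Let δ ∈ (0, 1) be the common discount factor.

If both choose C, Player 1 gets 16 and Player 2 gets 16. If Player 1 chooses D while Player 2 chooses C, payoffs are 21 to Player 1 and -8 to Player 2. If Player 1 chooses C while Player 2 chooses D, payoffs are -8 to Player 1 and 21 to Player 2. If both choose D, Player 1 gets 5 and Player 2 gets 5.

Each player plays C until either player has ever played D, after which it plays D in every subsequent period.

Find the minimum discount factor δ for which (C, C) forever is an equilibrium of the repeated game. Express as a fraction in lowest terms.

16/(1−δ) ≥ 21 + 5δ/(1−δ)
16 ≥ 21 − 16δ
δ ≥ 5/16.

5/16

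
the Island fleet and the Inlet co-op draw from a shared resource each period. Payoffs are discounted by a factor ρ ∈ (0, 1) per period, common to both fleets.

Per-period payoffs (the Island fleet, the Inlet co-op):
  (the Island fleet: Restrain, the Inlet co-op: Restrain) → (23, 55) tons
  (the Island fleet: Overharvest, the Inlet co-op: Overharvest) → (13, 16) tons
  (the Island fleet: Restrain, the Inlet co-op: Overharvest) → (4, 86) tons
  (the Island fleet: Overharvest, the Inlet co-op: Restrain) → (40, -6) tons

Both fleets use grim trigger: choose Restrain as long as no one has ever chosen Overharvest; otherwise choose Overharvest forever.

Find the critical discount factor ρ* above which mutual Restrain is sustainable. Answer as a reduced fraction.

17/27

For the Island fleet: deviation gain 40−23 = 17, per-period punishment loss 23−13 = 10. IC gives ρ ≥ 17/27.
For the Inlet co-op: gain 31, loss 39 per period, so ρ ≥ 31/70.
The tighter constraint is the Island fleet's, so cooperation needs ρ ≥ 17/27.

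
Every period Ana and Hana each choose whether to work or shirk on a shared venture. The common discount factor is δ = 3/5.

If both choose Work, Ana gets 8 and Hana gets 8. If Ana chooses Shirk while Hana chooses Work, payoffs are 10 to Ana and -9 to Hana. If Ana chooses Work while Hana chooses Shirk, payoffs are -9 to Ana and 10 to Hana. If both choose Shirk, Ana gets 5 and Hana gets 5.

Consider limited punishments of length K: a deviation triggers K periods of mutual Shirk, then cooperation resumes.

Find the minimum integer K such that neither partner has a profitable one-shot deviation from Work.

Need Σ_{k=1}^{K} δ^k ≥ (10−8)/(8−5) = 0.6667 at δ = 3/5.
At K = 1 the sum is 0.6000 < 0.6667; at K = 2 it is 0.9600 ≥ 0.6667.
So the minimum punishment length is K = 2.

2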